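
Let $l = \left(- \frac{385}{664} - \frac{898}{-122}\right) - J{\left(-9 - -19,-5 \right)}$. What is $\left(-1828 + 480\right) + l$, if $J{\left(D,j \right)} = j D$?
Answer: $- \frac{52299541}{40504} \approx -1291.2$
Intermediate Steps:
$J{\left(D,j \right)} = D j$
$l = \frac{2299851}{40504}$ ($l = \left(- \frac{385}{664} - \frac{898}{-122}\right) - \left(-9 - -19\right) \left(-5\right) = \left(\left(-385\right) \frac{1}{664} - - \frac{449}{61}\right) - \left(-9 + 19\right) \left(-5\right) = \left(- \frac{385}{664} + \frac{449}{61}\right) - 10 \left(-5\right) = \frac{274651}{40504} - -50 = \frac{274651}{40504} + 50 = \frac{2299851}{40504} \approx 56.781$)
$\left(-1828 + 480\right) + l = \left(-1828 + 480\right) + \frac{2299851}{40504} = -1348 + \frac{2299851}{40504} = - \frac{52299541}{40504}$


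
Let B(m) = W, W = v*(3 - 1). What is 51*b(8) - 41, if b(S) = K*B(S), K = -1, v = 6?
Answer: -653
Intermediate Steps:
W = 12 (W = 6*(3 - 1) = 6*2 = 12)
B(m) = 12
b(S) = -12 (b(S) = -1*12 = -12)
51*b(8) - 41 = 51*(-12) - 41 = -612 - 41 = -653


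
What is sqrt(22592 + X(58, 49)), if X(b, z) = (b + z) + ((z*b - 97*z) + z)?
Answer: sqrt(20837) ≈ 144.35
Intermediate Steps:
X(b, z) = b - 95*z + b*z (X(b, z) = (b + z) + ((b*z - 97*z) + z) = (b + z) + ((-97*z + b*z) + z) = (b + z) + (-96*z + b*z) = b - 95*z + b*z)
sqrt(22592 + X(58, 49)) = sqrt(22592 + (58 - 95*49 + 58*49)) = sqrt(22592 + (58 - 4655 + 2842)) = sqrt(22592 - 1755) = sqrt(20837)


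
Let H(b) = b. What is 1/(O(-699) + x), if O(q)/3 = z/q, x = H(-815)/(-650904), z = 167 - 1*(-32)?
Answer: -151660632/129340001 ≈ -1.1726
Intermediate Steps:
z = 199 (z = 167 + 32 = 199)
x = 815/650904 (x = -815/(-650904) = -815*(-1/650904) = 815/650904 ≈ 0.0012521)
O(q) = 597/q (O(q) = 3*(199/q) = 597/q)
1/(O(-699) + x) = 1/(597/(-699) + 815/650904) = 1/(597*(-1/699) + 815/650904) = 1/(-199/233 + 815/650904) = 1/(-129340001/151660632) = -151660632/129340001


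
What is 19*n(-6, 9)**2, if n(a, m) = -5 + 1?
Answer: 304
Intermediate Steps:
n(a, m) = -4
19*n(-6, 9)**2 = 19*(-4)**2 = 19*16 = 304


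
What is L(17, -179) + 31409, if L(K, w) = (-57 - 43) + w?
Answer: 31130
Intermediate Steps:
L(K, w) = -100 + w
L(17, -179) + 31409 = (-100 - 179) + 31409 = -279 + 31409 = 31130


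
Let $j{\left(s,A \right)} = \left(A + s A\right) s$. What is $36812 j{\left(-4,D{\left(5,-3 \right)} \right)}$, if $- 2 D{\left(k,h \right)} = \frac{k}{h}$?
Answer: $368120$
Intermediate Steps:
$D{\left(k,h \right)} = - \frac{k}{2 h}$ ($D{\left(k,h \right)} = - \frac{k \frac{1}{h}}{2} = - \frac{k}{2 h}$)
$j{\left(s,A \right)} = s \left(A + A s\right)$ ($j{\left(s,A \right)} = \left(A + A s\right) s = s \left(A + A s\right)$)
$36812 j{\left(-4,D{\left(5,-3 \right)} \right)} = 36812 \left(- \frac{1}{2}\right) 5 \frac{1}{-3} \left(-4\right) \left(1 - 4\right) = 36812 \left(- \frac{1}{2}\right) 5 \left(- \frac{1}{3}\right) \left(-4\right) \left(-3\right) = 36812 \cdot \frac{5}{6} \left(-4\right) \left(-3\right) = 36812 \cdot 10 = 368120$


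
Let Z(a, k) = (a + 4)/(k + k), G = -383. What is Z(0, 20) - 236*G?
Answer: 903881/10 ≈ 90388.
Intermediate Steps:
Z(a, k) = (4 + a)/(2*k) (Z(a, k) = (4 + a)/((2*k)) = (4 + a)*(1/(2*k)) = (4 + a)/(2*k))
Z(0, 20) - 236*G = (½)*(4 + 0)/20 - 236*(-383) = (½)*(1/20)*4 + 90388 = ⅒ + 90388 = 903881/10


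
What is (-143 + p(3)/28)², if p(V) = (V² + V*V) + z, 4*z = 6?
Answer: 63504961/3136 ≈ 20250.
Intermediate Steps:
z = 3/2 (z = (¼)*6 = 3/2 ≈ 1.5000)
p(V) = 3/2 + 2*V² (p(V) = (V² + V*V) + 3/2 = (V² + V²) + 3/2 = 2*V² + 3/2 = 3/2 + 2*V²)
(-143 + p(3)/28)² = (-143 + (3/2 + 2*3²)/28)² = (-143 + (3/2 + 2*9)*(1/28))² = (-143 + (3/2 + 18)*(1/28))² = (-143 + (39/2)*(1/28))² = (-143 + 39/56)² = (-7969/56)² = 63504961/3136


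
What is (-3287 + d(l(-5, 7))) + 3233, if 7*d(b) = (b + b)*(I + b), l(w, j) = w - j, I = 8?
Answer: -282/7 ≈ -40.286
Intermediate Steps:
d(b) = 2*b*(8 + b)/7 (d(b) = ((b + b)*(8 + b))/7 = ((2*b)*(8 + b))/7 = (2*b*(8 + b))/7 = 2*b*(8 + b)/7)
(-3287 + d(l(-5, 7))) + 3233 = (-3287 + 2*(-5 - 1*7)*(8 + (-5 - 1*7))/7) + 3233 = (-3287 + 2*(-5 - 7)*(8 + (-5 - 7))/7) + 3233 = (-3287 + (2/7)*(-12)*(8 - 12)) + 3233 = (-3287 + (2/7)*(-12)*(-4)) + 3233 = (-3287 + 96/7) + 3233 = -22913/7 + 3233 = -282/7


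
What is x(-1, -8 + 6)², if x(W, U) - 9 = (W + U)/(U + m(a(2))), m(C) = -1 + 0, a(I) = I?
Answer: 100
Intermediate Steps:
m(C) = -1
x(W, U) = 9 + (U + W)/(-1 + U) (x(W, U) = 9 + (W + U)/(U - 1) = 9 + (U + W)/(-1 + U))
x(-1, -8 + 6)² = ((-9 - 1 + 10*(-8 + 6))/(-1 + (-8 + 6)))² = ((-9 - 1 + 10*(-2))/(-1 - 2))² = ((-9 - 1 - 20)/(-3))² = (-⅓*(-30))² = 10² = 100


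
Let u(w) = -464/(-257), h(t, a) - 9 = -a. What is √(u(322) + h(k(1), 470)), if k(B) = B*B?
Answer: I*√30329341/257 ≈ 21.429*I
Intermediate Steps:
k(B) = B²
h(t, a) = 9 - a
u(w) = 464/257 (u(w) = -464*(-1/257) = 464/257)
√(u(322) + h(k(1), 470)) = √(464/257 + (9 - 1*470)) = √(464/257 + (9 - 470)) = √(464/257 - 461) = √(-118013/257) = I*√30329341/257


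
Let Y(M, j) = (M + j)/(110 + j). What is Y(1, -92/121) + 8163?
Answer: 107898563/13218 ≈ 8163.0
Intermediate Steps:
Y(M, j) = (M + j)/(110 + j)
Y(1, -92/121) + 8163 = (1 - 92/121)/(110 - 92/121) + 8163 = (29/121)/(13218/121) + 8163 = (121/13218)*(29/121) + 8163 = 29/13218 + 8163 = 107898563/13218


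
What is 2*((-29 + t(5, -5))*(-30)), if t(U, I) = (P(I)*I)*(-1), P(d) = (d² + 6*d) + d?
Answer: 4740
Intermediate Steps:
P(d) = d² + 7*d
t(U, I) = -I²*(7 + I) (t(U, I) = ((I*(7 + I))*I)*(-1) = (I²*(7 + I))*(-1) = -I²*(7 + I))
2*((-29 + t(5, -5))*(-30)) = 2*((-29 + (-5)²*(-7 - 1*(-5)))*(-30)) = 2*((-29 + 25*(-7 + 5))*(-30)) = 2*((-29 + 25*(-2))*(-30)) = 2*((-29 - 50)*(-30)) = 2*(-79*(-30)) = 2*2370 = 4740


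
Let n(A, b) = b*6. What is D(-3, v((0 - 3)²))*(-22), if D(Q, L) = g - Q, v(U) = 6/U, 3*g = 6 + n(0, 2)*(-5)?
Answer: 330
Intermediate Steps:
n(A, b) = 6*b
g = -18 (g = (6 + (6*2)*(-5))/3 = (6 + 12*(-5))/3 = (6 - 60)/3 = (⅓)*(-54) = -18)
D(Q, L) = -18 - Q
D(-3, v((0 - 3)²))*(-22) = (-18 - 1*(-3))*(-22) = (-18 + 3)*(-22) = -15*(-22) = 330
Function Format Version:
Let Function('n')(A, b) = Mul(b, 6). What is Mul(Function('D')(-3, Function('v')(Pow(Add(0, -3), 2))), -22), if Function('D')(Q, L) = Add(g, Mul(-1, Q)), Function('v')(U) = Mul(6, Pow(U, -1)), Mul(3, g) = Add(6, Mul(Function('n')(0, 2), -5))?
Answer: 330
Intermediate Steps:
Function('n')(A, b) = Mul(6, b)
g = -18 (g = Mul(Rational(1, 3), Add(6, Mul(Mul(6, 2), -5))) = Mul(Rational(1, 3), Add(6, Mul(12, -5))) = Mul(Rational(1, 3), Add(6, -60)) = Mul(Rational(1, 3), -54) = -18)
Function('D')(Q, L) = Add(-18, Mul(-1, Q))
Mul(Function('D')(-3, Function('v')(Pow(Add(0, -3), 2))), -22) = Mul(Add(-18, Mul(-1, -3)), -22) = Mul(Add(-18, 3), -22) = Mul(-15, -22) = 330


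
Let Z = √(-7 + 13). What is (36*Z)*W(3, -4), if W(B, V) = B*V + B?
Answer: -324*√6 ≈ -793.63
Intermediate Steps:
Z = √6 ≈ 2.4495
W(B, V) = B + B*V
(36*Z)*W(3, -4) = (36*√6)*(3*(1 - 4)) = (36*√6)*(3*(-3)) = (36*√6)*(-9) = -324*√6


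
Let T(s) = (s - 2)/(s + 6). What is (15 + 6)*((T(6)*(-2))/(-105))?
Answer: 2/15 ≈ 0.13333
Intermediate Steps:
T(s) = (-2 + s)/(6 + s)
(15 + 6)*((T(6)*(-2))/(-105)) = (15 + 6)*((((-2 + 6)/(6 + 6))*(-2))/(-105)) = 21*(((4/12)*(-2))*(-1/105)) = 21*((((1/12)*4)*(-2))*(-1/105)) = 21*(((1/3)*(-2))*(-1/105)) = 21*(-2/3*(-1/105)) = 21*(2/315) = 2/15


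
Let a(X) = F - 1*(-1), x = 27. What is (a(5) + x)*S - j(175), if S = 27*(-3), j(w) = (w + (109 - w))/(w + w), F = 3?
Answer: -878959/350 ≈ -2511.3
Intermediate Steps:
j(w) = 109/(2*w) (j(w) = 109/((2*w)) = 109*(1/(2*w)) = 109/(2*w))
a(X) = 4 (a(X) = 3 - 1*(-1) = 3 + 1 = 4)
S = -81
(a(5) + x)*S - j(175) = (4 + 27)*(-81) - 109/(2*175) = 31*(-81) - 109/(2*175) = -2511 - 1*109/350 = -2511 - 109/350 = -878959/350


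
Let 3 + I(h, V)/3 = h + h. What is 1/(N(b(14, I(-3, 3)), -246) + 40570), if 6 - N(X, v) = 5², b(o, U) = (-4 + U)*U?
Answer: 1/40551 ≈ 2.4660e-5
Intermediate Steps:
I(h, V) = -9 + 6*h (I(h, V) = -9 + 3*(h + h) = -9 + 3*(2*h) = -9 + 6*h)
b(o, U) = U*(-4 + U)
N(X, v) = -19 (N(X, v) = 6 - 1*5² = 6 - 1*25 = 6 - 25 = -19)
1/(N(b(14, I(-3, 3)), -246) + 40570) = 1/(-19 + 40570) = 1/40551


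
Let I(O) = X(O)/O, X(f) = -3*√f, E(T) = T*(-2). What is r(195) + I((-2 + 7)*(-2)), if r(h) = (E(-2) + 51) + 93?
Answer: 148 + 3*I*√10/10 ≈ 148.0 + 0.94868*I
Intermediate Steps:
E(T) = -2*T
r(h) = 148 (r(h) = (-2*(-2) + 51) + 93 = (4 + 51) + 93 = 55 + 93 = 148)
I(O) = -3/√O (I(O) = (-3*√O)/O = -3/√O)
r(195) + I((-2 + 7)*(-2)) = 148 - 3*(-I*√2/(2*√(-2 + 7))) = 148 - 3*(-I*√10/10) = 148 - (-3)*I*√10/10 = 148 + 3*I*√10/10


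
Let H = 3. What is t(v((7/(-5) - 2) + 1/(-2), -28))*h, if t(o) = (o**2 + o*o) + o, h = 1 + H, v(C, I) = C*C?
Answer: 2389491/1250 ≈ 1911.6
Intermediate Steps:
v(C, I) = C**2
h = 4 (h = 1 + 3 = 4)
t(o) = o + 2*o**2 (t(o) = (o**2 + o**2) + o = 2*o**2 + o = o + 2*o**2)
t(v((7/(-5) - 2) + 1/(-2), -28))*h = (((7/(-5) - 2) + 1/(-2))**2*(1 + 2*((7/(-5) - 2) + 1/(-2))**2))*4 = (((7*(-1/5) - 2) - 1/2)**2*(1 + 2*((7*(-1/5) - 2) - 1/2)**2))*4 = (((-7/5 - 2) - 1/2)**2*(1 + 2*((-7/5 - 2) - 1/2)**2))*4 = ((-17/5 - 1/2)**2*(1 + 2*(-17/5 - 1/2)**2))*4 = ((-39/10)**2*(1 + 2*(-39/10)**2))*4 = (1521*(1 + 2*(1521/100))/100)*4 = (1521*(1 + 1521/50)/100)*4 = ((1521/100)*(1571/50))*4 = (2389491/5000)*4 = 2389491/1250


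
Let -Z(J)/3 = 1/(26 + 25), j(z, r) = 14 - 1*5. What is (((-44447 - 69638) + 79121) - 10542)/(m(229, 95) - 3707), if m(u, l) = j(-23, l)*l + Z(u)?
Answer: 773602/48485 ≈ 15.955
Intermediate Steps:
j(z, r) = 9 (j(z, r) = 14 - 5 = 9)
Z(J) = -1/17 (Z(J) = -3/(26 + 25) = -3/51 = -3*1/51 = -1/17)
m(u, l) = -1/17 + 9*l (m(u, l) = 9*l - 1/17 = -1/17 + 9*l)
(((-44447 - 69638) + 79121) - 10542)/(m(229, 95) - 3707) = (((-44447 - 69638) + 79121) - 10542)/((-1/17 + 9*95) - 3707) = ((-114085 + 79121) - 10542)/((-1/17 + 855) - 3707) = (-34964 - 10542)/(14534/17 - 3707) = -45506/(-48485/17) = -45506*(-17/48485) = 773602/48485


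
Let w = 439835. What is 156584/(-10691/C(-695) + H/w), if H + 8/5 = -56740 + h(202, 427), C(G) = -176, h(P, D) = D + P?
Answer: 5509689891200/2132909167 ≈ 2583.2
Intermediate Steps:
H = -280563/5 (H = -8/5 + (-56740 + (427 + 202)) = -8/5 + (-56740 + 629) = -8/5 - 56111 = -280563/5 ≈ -56113.)
156584/(-10691/C(-695) + H/w) = 156584/(-10691/(-176) - 280563/5/439835) = 156584/(-10691*(-1/176) - 280563/5*1/439835) = 156584/(10691/176 - 280563/2199175) = 156584/(2132909167/35186800) = 156584*(35186800/2132909167) = 5509689891200/2132909167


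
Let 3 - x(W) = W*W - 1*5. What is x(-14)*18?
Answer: -3384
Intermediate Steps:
x(W) = 8 - W² (x(W) = 3 - (W*W - 1*5) = 3 - (W² - 5) = 3 - (-5 + W²) = 3 + (5 - W²) = 8 - W²)
x(-14)*18 = (8 - 1*(-14)²)*18 = (8 - 1*196)*18 = (8 - 196)*18 = -188*18 = -3384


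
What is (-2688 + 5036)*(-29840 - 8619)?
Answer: -90301732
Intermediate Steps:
(-2688 + 5036)*(-29840 - 8619) = 2348*(-38459) = -90301732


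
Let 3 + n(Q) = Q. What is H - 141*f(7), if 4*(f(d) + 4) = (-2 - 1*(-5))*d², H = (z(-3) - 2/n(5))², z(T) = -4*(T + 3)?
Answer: -18467/4 ≈ -4616.8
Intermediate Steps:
n(Q) = -3 + Q
z(T) = -12 - 4*T (z(T) = -4*(3 + T) = -12 - 4*T)
H = 1 (H = ((-12 - 4*(-3)) - 2/(-3 + 5))² = ((-12 + 12) - 2/2)² = (0 - 2*½)² = (0 - 1)² = (-1)² = 1)
f(d) = -4 + 3*d²/4 (f(d) = -4 + ((-2 - 1*(-5))*d²)/4 = -4 + ((-2 + 5)*d²)/4 = -4 + (3*d²)/4 = -4 + 3*d²/4)
H - 141*f(7) = 1 - 141*(-4 + (¾)*7²) = 1 - 141*(-4 + (¾)*49) = 1 - 141*(-4 + 147/4) = 1 - 141*131/4 = 1 - 18471/4 = -18467/4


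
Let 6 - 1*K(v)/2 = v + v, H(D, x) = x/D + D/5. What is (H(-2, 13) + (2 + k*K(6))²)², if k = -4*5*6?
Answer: 432372594932041/100 ≈ 4.3237e+12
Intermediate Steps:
H(D, x) = D/5 + x/D (H(D, x) = x/D + D*(⅕) = x/D + D/5 = D/5 + x/D)
k = -120 (k = -20*6 = -120)
K(v) = 12 - 4*v (K(v) = 12 - 2*(v + v) = 12 - 4*v)
(H(-2, 13) + (2 + k*K(6))²)² = (((⅕)*(-2) + 13/(-2)) + (2 - 120*(12 - 4*6))²)² = ((-⅖ + 13*(-½)) + (2 - 120*(12 - 24))²)² = ((-⅖ - 13/2) + (2 - 120*(-12))²)² = (-69/10 + (2 + 1440)²)² = (-69/10 + 1442²)² = (-69/10 + 2079364)² = (20793571/10)² = 432372594932041/100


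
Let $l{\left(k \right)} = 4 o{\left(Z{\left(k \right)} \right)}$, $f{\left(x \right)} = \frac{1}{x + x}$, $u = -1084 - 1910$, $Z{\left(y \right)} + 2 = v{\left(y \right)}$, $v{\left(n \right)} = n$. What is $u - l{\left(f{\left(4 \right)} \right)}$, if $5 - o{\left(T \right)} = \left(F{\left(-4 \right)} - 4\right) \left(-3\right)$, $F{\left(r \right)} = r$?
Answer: $-2918$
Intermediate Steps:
$Z{\left(y \right)} = -2 + y$
$u = -2994$
$o{\left(T \right)} = -19$ ($o{\left(T \right)} = 5 - \left(-4 - 4\right) \left(-3\right) = 5 - \left(-8\right) \left(-3\right) = 5 - 24 = -19$)
$f{\left(x \right)} = \frac{1}{2 x}$
$l{\left(k \right)} = -76$ ($l{\left(k \right)} = 4 \left(-19\right) = -76$)
$u - l{\left(f{\left(4 \right)} \right)} = -2994 - -76 = -2994 + 76 = -2918$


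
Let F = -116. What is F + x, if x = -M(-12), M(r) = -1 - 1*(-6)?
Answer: -121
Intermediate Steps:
M(r) = 5 (M(r) = -1 + 6 = 5)
x = -5 (x = -1*5 = -5)
F + x = -116 - 5 = -121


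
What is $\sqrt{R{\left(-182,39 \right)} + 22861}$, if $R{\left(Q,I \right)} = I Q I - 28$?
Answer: $3 i \sqrt{28221} \approx 503.97 i$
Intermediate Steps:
$R{\left(Q,I \right)} = -28 + Q I^{2}$ ($R{\left(Q,I \right)} = Q I^{2} - 28 = -28 + Q I^{2}$)
$\sqrt{R{\left(-182,39 \right)} + 22861} = \sqrt{\left(-28 - 182 \cdot 39^{2}\right) + 22861} = \sqrt{\left(-28 - 276822\right) + 22861} = \sqrt{-276850 + 22861} = \sqrt{-253989} = 3 i \sqrt{28221}$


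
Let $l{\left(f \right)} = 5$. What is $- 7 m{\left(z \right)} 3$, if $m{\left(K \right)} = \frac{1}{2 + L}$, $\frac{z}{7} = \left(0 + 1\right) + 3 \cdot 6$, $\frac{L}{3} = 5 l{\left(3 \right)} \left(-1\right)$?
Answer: $\frac{21}{73} \approx 0.28767$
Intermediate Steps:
$L = -75$ ($L = 3 \cdot 5 \cdot 5 \left(-1\right) = 3 \cdot 25 \left(-1\right) = 3 \left(-25\right) = -75$)
$z = 133$ ($z = 7 \left(\left(0 + 1\right) + 3 \cdot 6\right) = 7 \left(1 + 18\right) = 7 \cdot 19 = 133$)
$m{\left(K \right)} = - \frac{1}{73}$ ($m{\left(K \right)} = \frac{1}{2 - 75} = \frac{1}{-73} = - \frac{1}{73}$)
$- 7 m{\left(z \right)} 3 = \left(-7\right) \left(- \frac{1}{73}\right) 3 = \frac{7}{73} \cdot 3 = \frac{21}{73}$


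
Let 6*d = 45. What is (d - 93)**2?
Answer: 29241/4 ≈ 7310.3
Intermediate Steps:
d = 15/2 (d = (1/6)*45 = 15/2 ≈ 7.5000)
(d - 93)**2 = (15/2 - 93)**2 = (-171/2)**2 = 29241/4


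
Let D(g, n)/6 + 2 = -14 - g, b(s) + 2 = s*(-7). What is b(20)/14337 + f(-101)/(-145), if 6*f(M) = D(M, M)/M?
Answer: -172189/41993073 ≈ -0.0041004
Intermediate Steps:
b(s) = -2 - 7*s (b(s) = -2 + s*(-7) = -2 - 7*s)
D(g, n) = -96 - 6*g (D(g, n) = -12 + 6*(-14 - g) = -12 + (-84 - 6*g) = -96 - 6*g)
f(M) = (-96 - 6*M)/(6*M) (f(M) = ((-96 - 6*M)/M)/6 = (-96 - 6*M)/(6*M))
b(20)/14337 + f(-101)/(-145) = (-2 - 7*20)/14337 + ((-16 - 1*(-101))/(-101))/(-145) = (-2 - 140)*(1/14337) - (-16 + 101)/101*(-1/145) = -142*1/14337 - 1/101*85*(-1/145) = -142/14337 - 85/101*(-1/145) = -142/14337 + 17/2929 = -172189/41993073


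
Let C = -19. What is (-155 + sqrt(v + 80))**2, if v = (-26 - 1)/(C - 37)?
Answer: (4340 - sqrt(63098))**2/784 ≈ 21324.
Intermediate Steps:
v = 27/56 (v = (-26 - 1)/(-19 - 37) = -27/(-56) = -27*(-1/56) = 27/56 ≈ 0.48214)
(-155 + sqrt(v + 80))**2 = (-155 + sqrt(27/56 + 80))**2 = (-155 + sqrt(4507/56))**2 = (-155 + sqrt(63098)/28)**2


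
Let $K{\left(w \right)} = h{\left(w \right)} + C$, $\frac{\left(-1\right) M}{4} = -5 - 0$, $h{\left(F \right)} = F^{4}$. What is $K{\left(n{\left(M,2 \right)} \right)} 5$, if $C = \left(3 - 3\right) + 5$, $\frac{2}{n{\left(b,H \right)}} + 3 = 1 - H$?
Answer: $\frac{405}{16} \approx 25.313$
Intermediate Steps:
$M = 20$ ($M = - 4 \left(-5 - 0\right) = - 4 \left(-5 + 0\right) = \left(-4\right) \left(-5\right) = 20$)
$n{\left(b,H \right)} = \frac{2}{-2 - H}$ ($n{\left(b,H \right)} = \frac{2}{-3 - \left(-1 + H\right)} = \frac{2}{-2 - H}$)
$C = 5$ ($C = 0 + 5 = 5$)
$K{\left(w \right)} = 5 + w^{4}$ ($K{\left(w \right)} = w^{4} + 5 = 5 + w^{4}$)
$K{\left(n{\left(M,2 \right)} \right)} 5 = \left(5 + \left(- \frac{2}{2 + 2}\right)^{4}\right) 5 = \left(5 + \left(- \frac{2}{4}\right)^{4}\right) 5 = \left(5 + \left(\left(-2\right) \frac{1}{4}\right)^{4}\right) 5 = \left(5 + \left(- \frac{1}{2}\right)^{4}\right) 5 = \left(5 + \frac{1}{16}\right) 5 = \frac{81}{16} \cdot 5 = \frac{405}{16}$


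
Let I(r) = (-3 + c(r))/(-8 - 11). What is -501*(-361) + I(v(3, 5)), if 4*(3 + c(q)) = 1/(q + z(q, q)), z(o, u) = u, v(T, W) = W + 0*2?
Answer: 137454599/760 ≈ 1.8086e+5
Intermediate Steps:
v(T, W) = W (v(T, W) = W + 0 = W)
c(q) = -3 + 1/(8*q) (c(q) = -3 + 1/(4*(q + q)) = -3 + 1/(4*((2*q))) = -3 + (1/(2*q))/4 = -3 + 1/(8*q))
I(r) = 6/19 - 1/(152*r) (I(r) = (-3 + (-3 + 1/(8*r)))/(-8 - 11) = (-6 + 1/(8*r))/(-19) = (-6 + 1/(8*r))*(-1/19) = 6/19 - 1/(152*r))
-501*(-361) + I(v(3, 5)) = -501*(-361) + (1/152)*(-1 + 48*5)/5 = 180861 + (1/152)*(1/5)*(-1 + 240) = 180861 + (1/152)*(1/5)*239 = 180861 + 239/760 = 137454599/760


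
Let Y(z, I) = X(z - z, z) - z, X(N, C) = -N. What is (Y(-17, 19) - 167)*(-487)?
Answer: 73050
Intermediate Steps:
Y(z, I) = -z (Y(z, I) = -(z - z) - z = -1*0 - z = 0 - z = -z)
(Y(-17, 19) - 167)*(-487) = (-1*(-17) - 167)*(-487) = (17 - 167)*(-487) = -150*(-487) = 73050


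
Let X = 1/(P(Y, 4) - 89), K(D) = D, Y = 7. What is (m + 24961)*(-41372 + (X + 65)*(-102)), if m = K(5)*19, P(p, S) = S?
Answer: -6013540224/5 ≈ -1.2027e+9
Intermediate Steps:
m = 95 (m = 5*19 = 95)
X = -1/85 (X = 1/(4 - 89) = 1/(-85) = -1/85 ≈ -0.011765)
(m + 24961)*(-41372 + (X + 65)*(-102)) = (95 + 24961)*(-41372 + (-1/85 + 65)*(-102)) = 25056*(-41372 + (5524/85)*(-102)) = 25056*(-41372 - 33144/5) = 25056*(-240004/5) = -6013540224/5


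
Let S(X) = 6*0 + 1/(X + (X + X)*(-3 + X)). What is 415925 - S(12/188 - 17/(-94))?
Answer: 1014027359/2438 ≈ 4.1593e+5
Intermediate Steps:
S(X) = 1/(X + 2*X*(-3 + X)) (S(X) = 0 + 1/(X + (2*X)*(-3 + X)) = 0 + 1/(X + 2*X*(-3 + X)) = 1/(X + 2*X*(-3 + X)))
415925 - S(12/188 - 17/(-94)) = 415925 - 1/((12/188 - 17/(-94))*(-5 + 2*(12/188 - 17/(-94)))) = 415925 - 1/((12*(1/188) - 17*(-1/94))*(-5 + 2*(12*(1/188) - 17*(-1/94)))) = 415925 - 1/((3/47 + 17/94)*(-5 + 2*(3/47 + 17/94))) = 415925 - 1/(23/94*(-5 + 2*(23/94))) = 415925 - 94/(23*(-5 + 23/47)) = 415925 - 94/(23*(-212/47)) = 415925 - 94*(-47)/(23*212) = 415925 - 1*(-2209/2438) = 415925 + 2209/2438 = 1014027359/2438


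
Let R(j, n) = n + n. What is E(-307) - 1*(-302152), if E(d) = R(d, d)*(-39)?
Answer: 326098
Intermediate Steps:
R(j, n) = 2*n
E(d) = -78*d (E(d) = (2*d)*(-39) = -78*d)
E(-307) - 1*(-302152) = -78*(-307) - 1*(-302152) = 23946 + 302152 = 326098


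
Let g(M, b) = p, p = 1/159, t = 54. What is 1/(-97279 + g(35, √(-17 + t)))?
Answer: -159/15467360 ≈ -1.0280e-5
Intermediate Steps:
p = 1/159 ≈ 0.0062893
g(M, b) = 1/159
1/(-97279 + g(35, √(-17 + t))) = 1/(-97279 + 1/159) = 1/(-15467360/159) = -159/15467360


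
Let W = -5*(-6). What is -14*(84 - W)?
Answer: -756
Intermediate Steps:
W = 30
-14*(84 - W) = -14*(84 - 1*30) = -14*(84 - 30) = -14*54 = -756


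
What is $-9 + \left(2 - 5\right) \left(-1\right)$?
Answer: $-6$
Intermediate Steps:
$-9 + \left(2 - 5\right) \left(-1\right) = -9 - -3 = -9 + 3 = -6$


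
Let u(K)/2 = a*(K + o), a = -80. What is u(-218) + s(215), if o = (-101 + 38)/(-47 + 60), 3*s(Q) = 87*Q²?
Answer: 17890345/13 ≈ 1.3762e+6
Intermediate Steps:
s(Q) = 29*Q² (s(Q) = (87*Q²)/3 = 29*Q²)
o = -63/13 ≈ -4.8462
u(K) = 10080/13 - 160*K (u(K) = 2*(-80*(K - 63/13)) = 2*(-80*(-63/13 + K)) = 2*(5040/13 - 80*K) = 10080/13 - 160*K)
u(-218) + s(215) = (10080/13 - 160*(-218)) + 29*215² = (10080/13 + 34880) + 29*46225 = 463520/13 + 1340525 = 17890345/13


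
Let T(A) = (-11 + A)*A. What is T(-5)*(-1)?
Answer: -80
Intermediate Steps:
T(A) = A*(-11 + A)
T(-5)*(-1) = -5*(-11 - 5)*(-1) = -5*(-16)*(-1) = 80*(-1) = -80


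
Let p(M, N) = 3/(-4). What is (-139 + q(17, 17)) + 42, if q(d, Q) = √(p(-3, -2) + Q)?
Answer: -97 + √65/2 ≈ -92.969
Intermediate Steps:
p(M, N) = -¾ (p(M, N) = 3*(-¼) = -¾)
q(d, Q) = √(-¾ + Q)
(-139 + q(17, 17)) + 42 = (-139 + √(-3 + 4*17)/2) + 42 = (-139 + √(-3 + 68)/2) + 42 = (-139 + √65/2) + 42 = -97 + √65/2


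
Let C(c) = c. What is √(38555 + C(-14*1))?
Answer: √38541 ≈ 196.32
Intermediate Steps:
√(38555 + C(-14*1)) = √(38555 - 14*1) = √(38555 - 14) = √38541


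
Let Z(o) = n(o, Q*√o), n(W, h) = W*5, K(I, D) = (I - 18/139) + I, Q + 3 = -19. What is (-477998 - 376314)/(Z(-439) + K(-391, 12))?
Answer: 118749368/413821 ≈ 286.96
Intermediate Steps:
Q = -22 (Q = -3 - 19 = -22)
K(I, D) = -18/139 + 2*I (K(I, D) = (I - 18*1/139) + I = (I - 18/139) + I = (-18/139 + I) + I = -18/139 + 2*I)
n(W, h) = 5*W
Z(o) = 5*o
(-477998 - 376314)/(Z(-439) + K(-391, 12)) = (-477998 - 376314)/(5*(-439) + (-18/139 + 2*(-391))) = -854312/(-2195 + (-18/139 - 782)) = -854312/(-2195 - 108716/139) = -854312/(-413821/139) = -854312*(-139/413821) = 118749368/413821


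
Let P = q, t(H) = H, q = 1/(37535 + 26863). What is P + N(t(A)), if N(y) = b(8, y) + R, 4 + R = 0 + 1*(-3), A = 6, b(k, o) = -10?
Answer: -1094765/64398 ≈ -17.000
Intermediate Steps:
q = 1/64398 ≈ 1.5528e-5
R = -7 (R = -4 + (0 + 1*(-3)) = -4 + (0 - 3) = -4 - 3 = -7)
N(y) = -17 (N(y) = -10 - 7 = -17)
P = 1/64398 ≈ 1.5528e-5
P + N(t(A)) = 1/64398 - 17 = -1094765/64398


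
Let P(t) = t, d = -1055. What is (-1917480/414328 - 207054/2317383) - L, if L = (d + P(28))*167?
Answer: 2287096943023112/13335509217 ≈ 1.7150e+5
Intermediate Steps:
L = -171509 (L = (-1055 + 28)*167 = -1027*167 = -171509)
(-1917480/414328 - 207054/2317383) - L = (-1917480/414328 - 207054/2317383) - 1*(-171509) = (-1917480*1/414328 - 207054*1/2317383) + 171509 = (-239685/51791 - 23006/257487) + 171509 = -62907275341/13335509217 + 171509 = 2287096943023112/13335509217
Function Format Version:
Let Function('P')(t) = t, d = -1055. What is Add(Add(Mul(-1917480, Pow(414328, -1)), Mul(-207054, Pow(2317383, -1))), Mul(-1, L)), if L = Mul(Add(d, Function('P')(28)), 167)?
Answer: Rational(2287096943023112, 13335509217) ≈ 1.7150e+5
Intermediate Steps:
L = -171509 (L = Mul(Add(-1055, 28), 167) = Mul(-1027, 167) = -171509)
Add(Add(Mul(-1917480, Pow(414328, -1)), Mul(-207054, Pow(2317383, -1))), Mul(-1, L)) = Add(Add(Mul(-1917480, Pow(414328, -1)), Mul(-207054, Pow(2317383, -1))), Mul(-1, -171509)) = Add(Add(Mul(-1917480, Rational(1, 414328)), Mul(-207054, Rational(1, 2317383))), 171509) = Add(Add(Rational(-239685, 51791), Rational(-23006, 257487)), 171509) = Add(Rational(-62907275341, 13335509217), 171509) = Rational(2287096943023112, 13335509217)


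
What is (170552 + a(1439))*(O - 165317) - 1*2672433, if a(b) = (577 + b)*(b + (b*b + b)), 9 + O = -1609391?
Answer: -7419286299515945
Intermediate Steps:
O = -1609400 (O = -9 - 1609391 = -1609400)
a(b) = (577 + b)*(b² + 2*b) (a(b) = (577 + b)*(b + (b² + b)) = (577 + b)*(b + (b + b²)) = (577 + b)*(b² + 2*b))
(170552 + a(1439))*(O - 165317) - 1*2672433 = (170552 + 1439*(1154 + 1439² + 579*1439))*(-1609400 - 165317) - 1*2672433 = (170552 + 1439*(1154 + 2070721 + 833181))*(-1774717) - 2672433 = (170552 + 1439*2905056)*(-1774717) - 2672433 = (170552 + 4180375584)*(-1774717) - 2672433 = 4180546136*(-1774717) - 2672433 = -7419286296843512 - 2672433 = -7419286299515945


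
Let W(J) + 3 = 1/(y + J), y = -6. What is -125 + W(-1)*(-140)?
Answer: 315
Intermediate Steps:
W(J) = -3 + 1/(-6 + J)
-125 + W(-1)*(-140) = -125 + ((19 - 3*(-1))/(-6 - 1))*(-140) = -125 + ((19 + 3)/(-7))*(-140) = -125 - ⅐*22*(-140) = -125 - 22/7*(-140) = -125 + 440 = 315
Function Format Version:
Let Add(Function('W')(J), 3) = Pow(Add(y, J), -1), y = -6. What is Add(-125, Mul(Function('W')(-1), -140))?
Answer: 315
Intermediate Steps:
Function('W')(J) = Add(-3, Pow(Add(-6, J), -1))
Add(-125, Mul(Function('W')(-1), -140)) = Add(-125, Mul(Mul(Pow(Add(-6, -1), -1), Add(19, Mul(-3, -1))), -140)) = Add(-125, Mul(Mul(Pow(-7, -1), Add(19, 3)), -140)) = Add(-125, Mul(Mul(Rational(-1, 7), 22), -140)) = Add(-125, Mul(Rational(-22, 7), -140)) = Add(-125, 440) = 315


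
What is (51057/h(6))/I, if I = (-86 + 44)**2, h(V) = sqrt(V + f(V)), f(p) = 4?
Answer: 5673*sqrt(10)/1960 ≈ 9.1529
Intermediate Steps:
h(V) = sqrt(4 + V) (h(V) = sqrt(V + 4) = sqrt(4 + V))
I = 1764 (I = (-42)**2 = 1764)
(51057/h(6))/I = (51057/(sqrt(4 + 6)))/1764 = (51057/(sqrt(10)))*(1/1764) = (51057*(sqrt(10)/10))*(1/1764) = (51057*sqrt(10)/10)*(1/1764) = 5673*sqrt(10)/1960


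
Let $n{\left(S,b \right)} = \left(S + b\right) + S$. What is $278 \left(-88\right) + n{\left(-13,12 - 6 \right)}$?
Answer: $-24484$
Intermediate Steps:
$n{\left(S,b \right)} = b + 2 S$
$278 \left(-88\right) + n{\left(-13,12 - 6 \right)} = 278 \left(-88\right) + \left(\left(12 - 6\right) + 2 \left(-13\right)\right) = -24464 + \left(6 - 26\right) = -24464 - 20 = -24484$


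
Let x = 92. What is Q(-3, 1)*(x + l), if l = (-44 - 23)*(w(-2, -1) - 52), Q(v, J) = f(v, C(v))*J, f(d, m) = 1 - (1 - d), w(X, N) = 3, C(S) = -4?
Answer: -10125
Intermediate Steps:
f(d, m) = d (f(d, m) = 1 + (-1 + d) = d)
Q(v, J) = J*v (Q(v, J) = v*J = J*v)
l = 3283 (l = (-44 - 23)*(3 - 52) = -67*(-49) = 3283)
Q(-3, 1)*(x + l) = (1*(-3))*(92 + 3283) = -3*3375 = -10125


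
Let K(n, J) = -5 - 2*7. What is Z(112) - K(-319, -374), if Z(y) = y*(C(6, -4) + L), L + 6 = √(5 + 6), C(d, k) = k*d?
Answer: -3341 + 112*√11 ≈ -2969.5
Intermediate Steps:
C(d, k) = d*k
L = -6 + √11 (L = -6 + √(5 + 6) = -6 + √11 ≈ -2.6834)
Z(y) = y*(-30 + √11) (Z(y) = y*(6*(-4) + (-6 + √11)) = y*(-24 + (-6 + √11)) = y*(-30 + √11))
K(n, J) = -19 (K(n, J) = -5 - 14 = -19)
Z(112) - K(-319, -374) = 112*(-30 + √11) - 1*(-19) = (-3360 + 112*√11) + 19 = -3341 + 112*√11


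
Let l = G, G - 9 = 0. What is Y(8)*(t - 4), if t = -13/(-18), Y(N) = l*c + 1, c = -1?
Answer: 236/9 ≈ 26.222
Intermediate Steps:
G = 9 (G = 9 + 0 = 9)
l = 9
Y(N) = -8 (Y(N) = 9*(-1) + 1 = -9 + 1 = -8)
t = 13/18 (t = -13*(-1/18) = 13/18 ≈ 0.72222)
Y(8)*(t - 4) = -8*(13/18 - 4) = -8*(-59/18) = 236/9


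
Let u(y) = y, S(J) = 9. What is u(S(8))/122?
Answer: 9/122 ≈ 0.073771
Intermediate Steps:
u(S(8))/122 = 9/122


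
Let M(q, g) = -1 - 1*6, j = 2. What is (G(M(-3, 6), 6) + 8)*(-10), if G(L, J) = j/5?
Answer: -84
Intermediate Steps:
M(q, g) = -7 (M(q, g) = -1 - 6 = -7)
G(L, J) = ⅖ (G(L, J) = 2/5 = 2*(⅕) = ⅖)
(G(M(-3, 6), 6) + 8)*(-10) = (⅖ + 8)*(-10) = (42/5)*(-10) = -84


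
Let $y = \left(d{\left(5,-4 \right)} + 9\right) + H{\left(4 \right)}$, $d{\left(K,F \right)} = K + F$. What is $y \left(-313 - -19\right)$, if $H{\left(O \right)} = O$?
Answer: $-4116$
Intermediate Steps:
$d{\left(K,F \right)} = F + K$
$y = 14$ ($y = \left(\left(-4 + 5\right) + 9\right) + 4 = \left(1 + 9\right) + 4 = 10 + 4 = 14$)
$y \left(-313 - -19\right) = 14 \left(-313 - -19\right) = 14 \left(-313 + 19\right) = 14 \left(-294\right) = -4116$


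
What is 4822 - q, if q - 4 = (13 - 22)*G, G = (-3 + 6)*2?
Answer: 4872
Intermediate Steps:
G = 6 (G = 3*2 = 6)
q = -50 (q = 4 + (13 - 22)*6 = 4 - 9*6 = 4 - 54 = -50)
4822 - q = 4822 - 1*(-50) = 4822 + 50 = 4872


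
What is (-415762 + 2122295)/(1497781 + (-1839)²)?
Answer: 1706533/4879702 ≈ 0.34972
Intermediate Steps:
(-415762 + 2122295)/(1497781 + (-1839)²) = 1706533/(1497781 + 3381921) = 1706533/4879702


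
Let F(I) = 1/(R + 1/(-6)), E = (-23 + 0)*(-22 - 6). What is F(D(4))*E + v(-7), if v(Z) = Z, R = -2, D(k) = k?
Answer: -3955/13 ≈ -304.23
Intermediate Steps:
E = 644 (E = -23*(-28) = 644)
F(I) = -6/13 (F(I) = 1/(-2 + 1/(-6)) = 1/(-2 - ⅙) = 1/(-13/6) = -6/13)
F(D(4))*E + v(-7) = -6/13*644 - 7 = -3864/13 - 7 = -3955/13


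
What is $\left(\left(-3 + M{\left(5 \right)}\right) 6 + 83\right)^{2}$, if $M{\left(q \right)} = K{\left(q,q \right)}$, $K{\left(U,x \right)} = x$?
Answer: $9025$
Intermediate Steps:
$M{\left(q \right)} = q$
$\left(\left(-3 + M{\left(5 \right)}\right) 6 + 83\right)^{2} = \left(\left(-3 + 5\right) 6 + 83\right)^{2} = \left(2 \cdot 6 + 83\right)^{2} = \left(12 + 83\right)^{2} = 95^{2} = 9025$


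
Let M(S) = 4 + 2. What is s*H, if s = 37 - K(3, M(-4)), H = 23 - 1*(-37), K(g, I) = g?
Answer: 2040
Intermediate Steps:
M(S) = 6
H = 60 (H = 23 + 37 = 60)
s = 34 (s = 37 - 1*3 = 37 - 3 = 34)
s*H = 34*60 = 2040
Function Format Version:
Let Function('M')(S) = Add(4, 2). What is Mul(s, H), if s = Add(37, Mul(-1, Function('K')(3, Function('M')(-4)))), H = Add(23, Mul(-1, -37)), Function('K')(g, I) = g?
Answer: 2040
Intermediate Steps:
Function('M')(S) = 6
H = 60 (H = Add(23, 37) = 60)
s = 34 (s = Add(37, Mul(-1, 3)) = Add(37, -3) = 34)
Mul(s, H) = Mul(34, 60) = 2040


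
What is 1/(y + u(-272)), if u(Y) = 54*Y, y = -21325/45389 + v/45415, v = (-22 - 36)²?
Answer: -2061341435/30277798783559 ≈ -6.8081e-5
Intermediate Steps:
v = 3364 (v = (-58)² = 3364)
y = -815786279/2061341435 (y = -21325/45389 + 3364/45415 = -815786279/2061341435 ≈ -0.39575)
1/(y + u(-272)) = 1/(-815786279/2061341435 + 54*(-272)) = 1/(-815786279/2061341435 - 14688) = 1/(-30277798783559/2061341435) = -2061341435/30277798783559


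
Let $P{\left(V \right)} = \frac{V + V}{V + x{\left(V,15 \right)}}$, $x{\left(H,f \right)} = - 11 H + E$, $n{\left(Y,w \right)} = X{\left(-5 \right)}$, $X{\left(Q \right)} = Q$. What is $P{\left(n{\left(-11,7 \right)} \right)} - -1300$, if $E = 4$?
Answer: $\frac{35095}{27} \approx 1299.8$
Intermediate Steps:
$n{\left(Y,w \right)} = -5$
$x{\left(H,f \right)} = 4 - 11 H$ ($x{\left(H,f \right)} = - 11 H + 4 = 4 - 11 H$)
$P{\left(V \right)} = \frac{2 V}{4 - 10 V}$ ($P{\left(V \right)} = \frac{V + V}{V - \left(-4 + 11 V\right)} = \frac{2 V}{4 - 10 V}$)
$P{\left(n{\left(-11,7 \right)} \right)} - -1300 = \left(-1\right) \left(-5\right) \frac{1}{-2 + 5 \left(-5\right)} - -1300 = \left(-1\right) \left(-5\right) \frac{1}{-2 - 25} + 1300 = \left(-1\right) \left(-5\right) \frac{1}{-27} + 1300 = \left(-1\right) \left(-5\right) \left(- \frac{1}{27}\right) + 1300 = - \frac{5}{27} + 1300 = \frac{35095}{27}$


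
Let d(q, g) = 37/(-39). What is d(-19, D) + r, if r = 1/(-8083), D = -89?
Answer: -299110/315237 ≈ -0.94884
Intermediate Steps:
r = -1/8083 ≈ -0.00012372
d(q, g) = -37/39 (d(q, g) = 37*(-1/39) = -37/39)
d(-19, D) + r = -37/39 - 1/8083 = -299110/315237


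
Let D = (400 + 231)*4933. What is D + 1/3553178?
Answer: 11060058883695/3553178 ≈ 3.1127e+6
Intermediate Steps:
D = 3112723 (D = 631*4933 = 3112723)
D + 1/3553178 = 3112723 + 1/3553178 = 11060058883695/3553178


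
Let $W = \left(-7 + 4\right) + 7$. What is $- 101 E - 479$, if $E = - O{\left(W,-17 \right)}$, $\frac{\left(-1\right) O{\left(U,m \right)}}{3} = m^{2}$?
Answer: $-88046$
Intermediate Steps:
$W = 4$ ($W = -3 + 7 = 4$)
$O{\left(U,m \right)} = - 3 m^{2}$
$E = 867$ ($E = - \left(-3\right) \left(-17\right)^{2} = - \left(-3\right) 289 = \left(-1\right) \left(-867\right) = 867$)
$- 101 E - 479 = \left(-101\right) 867 - 479 = -87567 - 479 = -88046$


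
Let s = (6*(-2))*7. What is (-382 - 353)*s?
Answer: 61740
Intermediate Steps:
s = -84 (s = -12*7 = -84)
(-382 - 353)*s = (-382 - 353)*(-84) = -735*(-84) = 61740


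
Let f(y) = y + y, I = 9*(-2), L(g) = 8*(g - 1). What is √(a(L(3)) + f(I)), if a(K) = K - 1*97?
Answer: 3*I*√13 ≈ 10.817*I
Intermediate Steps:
L(g) = -8 + 8*g (L(g) = 8*(-1 + g) = -8 + 8*g)
a(K) = -97 + K (a(K) = K - 97 = -97 + K)
I = -18
f(y) = 2*y
√(a(L(3)) + f(I)) = √((-97 + (-8 + 8*3)) + 2*(-18)) = √((-97 + (-8 + 24)) - 36) = √((-97 + 16) - 36) = √(-81 - 36) = √(-117) = 3*I*√13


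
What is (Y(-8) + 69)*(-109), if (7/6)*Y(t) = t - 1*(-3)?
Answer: -49377/7 ≈ -7053.9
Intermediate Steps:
Y(t) = 18/7 + 6*t/7 (Y(t) = 6*(t - 1*(-3))/7 = 6*(t + 3)/7 = 6*(3 + t)/7 = 18/7 + 6*t/7)
(Y(-8) + 69)*(-109) = ((18/7 + (6/7)*(-8)) + 69)*(-109) = ((18/7 - 48/7) + 69)*(-109) = (-30/7 + 69)*(-109) = (453/7)*(-109) = -49377/7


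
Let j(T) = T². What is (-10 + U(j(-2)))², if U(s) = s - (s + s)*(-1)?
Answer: 4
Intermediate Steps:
U(s) = 3*s (U(s) = s - 2*s*(-1) = s - (-2)*s = s + 2*s = 3*s)
(-10 + U(j(-2)))² = (-10 + 3*(-2)²)² = (-10 + 3*4)² = (-10 + 12)² = 2² = 4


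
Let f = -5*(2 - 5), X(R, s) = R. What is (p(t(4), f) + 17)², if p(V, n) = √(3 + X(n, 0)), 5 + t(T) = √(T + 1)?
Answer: 307 + 102*√2 ≈ 451.25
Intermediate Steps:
t(T) = -5 + √(1 + T) (t(T) = -5 + √(T + 1) = -5 + √(1 + T))
f = 15 (f = -5*(-3) = 15)
p(V, n) = √(3 + n)
(p(t(4), f) + 17)² = (√(3 + 15) + 17)² = (√18 + 17)² = (3*√2 + 17)² = (17 + 3*√2)²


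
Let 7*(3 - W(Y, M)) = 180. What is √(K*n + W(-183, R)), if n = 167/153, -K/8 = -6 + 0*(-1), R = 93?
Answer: √3782415/357 ≈ 5.4477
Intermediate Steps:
W(Y, M) = -159/7 (W(Y, M) = 3 - ⅐*180 = 3 - 180/7 = -159/7)
K = 48 (K = -8*(-6 + 0*(-1)) = -8*(-6 + 0) = -8*(-6) = 48)
n = 167/153 (n = 167*(1/153) = 167/153 ≈ 1.0915)
√(K*n + W(-183, R)) = √(48*(167/153) - 159/7) = √(2672/51 - 159/7) = √(10595/357) = √3782415/357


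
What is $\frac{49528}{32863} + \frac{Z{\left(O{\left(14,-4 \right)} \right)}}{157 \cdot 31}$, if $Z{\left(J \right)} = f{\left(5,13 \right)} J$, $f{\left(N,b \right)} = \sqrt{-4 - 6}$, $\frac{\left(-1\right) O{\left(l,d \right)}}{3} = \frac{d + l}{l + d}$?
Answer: $\frac{49528}{32863} - \frac{3 i \sqrt{10}}{4867} \approx 1.5071 - 0.0019492 i$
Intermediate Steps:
$O{\left(l,d \right)} = -3$ ($O{\left(l,d \right)} = - 3 \frac{d + l}{l + d} = - 3 \frac{d + l}{d + l} = \left(-3\right) 1 = -3$)
$f{\left(N,b \right)} = i \sqrt{10}$ ($f{\left(N,b \right)} = \sqrt{-10} = i \sqrt{10}$)
$Z{\left(J \right)} = i J \sqrt{10}$ ($Z{\left(J \right)} = i \sqrt{10} J = i J \sqrt{10}$)
$\frac{49528}{32863} + \frac{Z{\left(O{\left(14,-4 \right)} \right)}}{157 \cdot 31} = \frac{49528}{32863} + \frac{i \left(-3\right) \sqrt{10}}{157 \cdot 31} = 49528 \cdot \frac{1}{32863} + \frac{\left(-3\right) i \sqrt{10}}{4867} = \frac{49528}{32863} + - 3 i \sqrt{10} \cdot \frac{1}{4867} = \frac{49528}{32863} - \frac{3 i \sqrt{10}}{4867}$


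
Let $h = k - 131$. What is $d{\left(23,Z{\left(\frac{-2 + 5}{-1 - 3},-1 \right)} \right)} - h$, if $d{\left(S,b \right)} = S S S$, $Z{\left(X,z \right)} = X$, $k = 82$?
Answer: $12216$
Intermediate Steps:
$d{\left(S,b \right)} = S^{3}$ ($d{\left(S,b \right)} = S^{2} S = S^{3}$)
$h = -49$ ($h = 82 - 131 = -49$)
$d{\left(23,Z{\left(\frac{-2 + 5}{-1 - 3},-1 \right)} \right)} - h = 23^{3} - -49 = 12167 + 49 = 12216$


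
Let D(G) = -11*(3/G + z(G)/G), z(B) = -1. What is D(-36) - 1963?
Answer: -35323/18 ≈ -1962.4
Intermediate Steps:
D(G) = -22/G (D(G) = -11*(3/G - 1/G) = -22/G)
D(-36) - 1963 = -22/(-36) - 1963 = -22*(-1/36) - 1963 = 11/18 - 1963 = -35323/18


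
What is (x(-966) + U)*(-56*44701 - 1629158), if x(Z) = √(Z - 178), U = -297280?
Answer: 1228484033920 - 8264828*I*√286 ≈ 1.2285e+12 - 1.3977e+8*I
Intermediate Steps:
x(Z) = √(-178 + Z)
(x(-966) + U)*(-56*44701 - 1629158) = (√(-178 - 966) - 297280)*(-56*44701 - 1629158) = (√(-1144) - 297280)*(-2503256 - 1629158) = (2*I*√286 - 297280)*(-4132414) = (-297280 + 2*I*√286)*(-4132414) = 1228484033920 - 8264828*I*√286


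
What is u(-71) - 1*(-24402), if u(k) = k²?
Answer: 29443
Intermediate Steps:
u(-71) - 1*(-24402) = (-71)² - 1*(-24402) = 5041 + 24402 = 29443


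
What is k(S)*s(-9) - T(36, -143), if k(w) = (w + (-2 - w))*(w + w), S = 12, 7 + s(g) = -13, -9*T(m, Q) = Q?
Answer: 8497/9 ≈ 944.11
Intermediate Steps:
T(m, Q) = -Q/9
s(g) = -20 (s(g) = -7 - 13 = -20)
k(w) = -4*w
k(S)*s(-9) - T(36, -143) = -4*12*(-20) - (-1)*(-143)/9 = -48*(-20) - 1*143/9 = 960 - 143/9 = 8497/9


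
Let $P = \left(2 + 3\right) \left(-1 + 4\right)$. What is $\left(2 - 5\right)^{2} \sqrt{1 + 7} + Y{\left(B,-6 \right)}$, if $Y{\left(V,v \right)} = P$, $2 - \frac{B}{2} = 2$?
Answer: $15 + 18 \sqrt{2} \approx 40.456$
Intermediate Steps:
$B = 0$ ($B = 4 - 4 = 0$)
$P = 15$ ($P = 5 \cdot 3 = 15$)
$Y{\left(V,v \right)} = 15$
$\left(2 - 5\right)^{2} \sqrt{1 + 7} + Y{\left(B,-6 \right)} = \left(2 - 5\right)^{2} \sqrt{1 + 7} + 15 = \left(-3\right)^{2} \sqrt{8} + 15 = 9 \cdot 2 \sqrt{2} + 15 = 18 \sqrt{2} + 15 = 15 + 18 \sqrt{2}$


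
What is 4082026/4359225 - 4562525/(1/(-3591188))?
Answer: 5494261572584466502/335325 ≈ 1.6385e+13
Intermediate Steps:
4082026/4359225 - 4562525/(1/(-3591188)) = 4082026*(1/4359225) - 4562525/(-1/3591188) = 314002/335325 - 4562525*(-3591188) = 314002/335325 + 16384885029700 = 5494261572584466502/335325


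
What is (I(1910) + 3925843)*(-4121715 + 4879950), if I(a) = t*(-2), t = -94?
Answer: 2976854115285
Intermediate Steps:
I(a) = 188 (I(a) = -94*(-2) = 188)
(I(1910) + 3925843)*(-4121715 + 4879950) = (188 + 3925843)*(-4121715 + 4879950) = 3926031*758235 = 2976854115285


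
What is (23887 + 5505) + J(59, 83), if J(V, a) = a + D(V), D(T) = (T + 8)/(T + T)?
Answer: 3478117/118 ≈ 29476.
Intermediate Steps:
D(T) = (8 + T)/(2*T) (D(T) = (8 + T)/((2*T)) = (8 + T)*(1/(2*T)) = (8 + T)/(2*T))
J(V, a) = a + (8 + V)/(2*V)
(23887 + 5505) + J(59, 83) = (23887 + 5505) + (½ + 83 + 4/59) = 29392 + (½ + 83 + 4*(1/59)) = 29392 + (½ + 83 + 4/59) = 29392 + 9861/118 = 3478117/118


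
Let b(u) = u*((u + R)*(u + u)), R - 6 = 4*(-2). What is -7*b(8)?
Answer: -5376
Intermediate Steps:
R = -2 (R = 6 + 4*(-2) = 6 - 8 = -2)
b(u) = 2*u²*(-2 + u) (b(u) = u*((u - 2)*(u + u)) = u*((-2 + u)*(2*u)) = u*(2*u*(-2 + u)) = 2*u²*(-2 + u))
-7*b(8) = -14*8²*(-2 + 8) = -14*64*6 = -7*768 = -5376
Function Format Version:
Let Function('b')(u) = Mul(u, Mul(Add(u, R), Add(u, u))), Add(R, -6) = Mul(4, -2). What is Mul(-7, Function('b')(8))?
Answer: -5376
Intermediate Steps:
R = -2 (R = Add(6, Mul(4, -2)) = Add(6, -8) = -2)
Function('b')(u) = Mul(2, Pow(u, 2), Add(-2, u)) (Function('b')(u) = Mul(u, Mul(Add(u, -2), Add(u, u))) = Mul(u, Mul(Add(-2, u), Mul(2, u))) = Mul(u, Mul(2, u, Add(-2, u))) = Mul(2, Pow(u, 2), Add(-2, u)))
Mul(-7, Function('b')(8)) = Mul(-7, Mul(2, Pow(8, 2), Add(-2, 8))) = Mul(-7, Mul(2, 64, 6)) = Mul(-7, 768) = -5376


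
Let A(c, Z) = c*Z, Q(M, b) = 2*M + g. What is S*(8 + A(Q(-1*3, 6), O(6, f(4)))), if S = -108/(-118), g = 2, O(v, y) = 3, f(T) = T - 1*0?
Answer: -216/59 ≈ -3.6610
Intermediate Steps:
f(T) = T (f(T) = T + 0 = T)
Q(M, b) = 2 + 2*M (Q(M, b) = 2*M + 2 = 2 + 2*M)
A(c, Z) = Z*c
S = 54/59 (S = -108*(-1/118) = 54/59 ≈ 0.91525)
S*(8 + A(Q(-1*3, 6), O(6, f(4)))) = 54*(8 + 3*(2 + 2*(-1*3)))/59 = 54*(8 + 3*(2 + 2*(-3)))/59 = 54*(8 + 3*(2 - 6))/59 = 54*(8 + 3*(-4))/59 = 54*(8 - 12)/59 = (54/59)*(-4) = -216/59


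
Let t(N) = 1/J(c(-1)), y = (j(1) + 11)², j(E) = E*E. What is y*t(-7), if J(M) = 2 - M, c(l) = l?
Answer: 48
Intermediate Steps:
j(E) = E²
y = 144 (y = (1² + 11)² = (1 + 11)² = 12² = 144)
t(N) = ⅓ (t(N) = 1/(2 - 1*(-1)) = 1/(2 + 1) = 1/3 = ⅓)
y*t(-7) = 144*(⅓) = 48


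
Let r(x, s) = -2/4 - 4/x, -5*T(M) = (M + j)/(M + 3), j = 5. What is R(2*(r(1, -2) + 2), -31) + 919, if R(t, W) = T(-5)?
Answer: 919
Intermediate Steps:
T(M) = -(5 + M)/(5*(3 + M)) (T(M) = -(M + 5)/(5*(M + 3)) = -(5 + M)/(5*(3 + M)))
r(x, s) = -1/2 - 4/x (r(x, s) = -2*1/4 - 4/x = -1/2 - 4/x)
R(t, W) = 0 (R(t, W) = (-5 - 1*(-5))/(5*(3 - 5)) = (1/5)*(-5 + 5)/(-2) = (1/5)*(-1/2)*0 = 0)
R(2*(r(1, -2) + 2), -31) + 919 = 0 + 919 = 919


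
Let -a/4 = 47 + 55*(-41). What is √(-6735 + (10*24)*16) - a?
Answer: -8832 + I*√2895 ≈ -8832.0 + 53.805*I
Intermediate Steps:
a = 8832 (a = -4*(47 + 55*(-41)) = -4*(47 - 2255) = -4*(-2208) = 8832)
√(-6735 + (10*24)*16) - a = √(-6735 + (10*24)*16) - 1*8832 = √(-6735 + 240*16) - 8832 = √(-6735 + 3840) - 8832 = √(-2895) - 8832 = I*√2895 - 8832 = -8832 + I*√2895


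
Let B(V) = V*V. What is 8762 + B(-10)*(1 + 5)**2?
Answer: 12362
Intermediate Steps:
B(V) = V**2
8762 + B(-10)*(1 + 5)**2 = 8762 + (-10)**2*(1 + 5)**2 = 8762 + 100*6**2 = 8762 + 100*36 = 8762 + 3600 = 12362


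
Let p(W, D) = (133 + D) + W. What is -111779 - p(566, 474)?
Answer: -112952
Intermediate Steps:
p(W, D) = 133 + D + W
-111779 - p(566, 474) = -111779 - (133 + 474 + 566) = -111779 - 1*1173 = -111779 - 1173 = -112952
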